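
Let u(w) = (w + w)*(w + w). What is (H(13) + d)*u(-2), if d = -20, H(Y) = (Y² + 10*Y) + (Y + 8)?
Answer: 4800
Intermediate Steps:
H(Y) = 8 + Y² + 11*Y (H(Y) = (Y² + 10*Y) + (8 + Y) = 8 + Y² + 11*Y)
u(w) = 4*w² (u(w) = (2*w)*(2*w) = 4*w²)
(H(13) + d)*u(-2) = ((8 + 13² + 11*13) - 20)*(4*(-2)²) = ((8 + 169 + 143) - 20)*(4*4) = (320 - 20)*16 = 300*16 = 4800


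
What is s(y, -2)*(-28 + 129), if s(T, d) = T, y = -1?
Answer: -101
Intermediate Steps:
s(y, -2)*(-28 + 129) = -(-28 + 129) = -1*101 = -101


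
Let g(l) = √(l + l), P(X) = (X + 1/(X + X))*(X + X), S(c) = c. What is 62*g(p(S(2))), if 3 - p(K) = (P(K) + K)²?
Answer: 124*I*√59 ≈ 952.46*I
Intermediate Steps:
P(X) = 2*X*(X + 1/(2*X)) (P(X) = (X + 1/(2*X))*(2*X) = 2*X*(X + 1/(2*X)))
p(K) = 3 - (1 + K + 2*K²)² (p(K) = 3 - ((1 + 2*K²) + K)² = 3 - (1 + K + 2*K²)²)
g(l) = √2*√l (g(l) = √(2*l) = √2*√l)
62*g(p(S(2))) = 62*(√2*√(3 - (1 + 2 + 2*2²)²)) = 62*(√2*√(3 - (1 + 2 + 2*4)²)) = 62*(√2*√(3 - (1 + 2 + 8)²)) = 62*(√2*√(3 - 1*11²)) = 62*(√2*√(3 - 1*121)) = 62*(√2*√(3 - 121)) = 62*(√2*√(-118)) = 62*(√2*(I*√118)) = 62*(2*I*√59) = 124*I*√59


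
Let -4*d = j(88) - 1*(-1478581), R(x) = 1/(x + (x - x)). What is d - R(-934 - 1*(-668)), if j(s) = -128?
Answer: -196634247/532 ≈ -3.6961e+5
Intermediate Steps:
R(x) = 1/x (R(x) = 1/(x + 0) = 1/x)
d = -1478453/4 (d = -(-128 - 1*(-1478581))/4 = -(-128 + 1478581)/4 = -¼*1478453 = -1478453/4 ≈ -3.6961e+5)
d - R(-934 - 1*(-668)) = -1478453/4 - 1/(-934 - 1*(-668)) = -1478453/4 - 1/(-934 + 668) = -1478453/4 - 1/(-266) = -1478453/4 - 1*(-1/266) = -1478453/4 + 1/266 = -196634247/532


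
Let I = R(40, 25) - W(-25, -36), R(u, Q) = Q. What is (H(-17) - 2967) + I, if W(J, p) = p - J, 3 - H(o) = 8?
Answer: -2936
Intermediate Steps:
H(o) = -5 (H(o) = 3 - 1*8 = 3 - 8 = -5)
I = 36 (I = 25 - (-36 - 1*(-25)) = 25 - (-36 + 25) = 25 - 1*(-11) = 25 + 11 = 36)
(H(-17) - 2967) + I = (-5 - 2967) + 36 = -2972 + 36 = -2936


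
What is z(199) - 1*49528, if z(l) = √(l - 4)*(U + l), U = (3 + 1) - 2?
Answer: -49528 + 201*√195 ≈ -46721.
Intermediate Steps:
U = 2 (U = 4 - 2 = 2)
z(l) = √(-4 + l)*(2 + l) (z(l) = √(l - 4)*(2 + l) = √(-4 + l)*(2 + l))
z(199) - 1*49528 = √(-4 + 199)*(2 + 199) - 1*49528 = √195*201 - 49528 = 201*√195 - 49528 = -49528 + 201*√195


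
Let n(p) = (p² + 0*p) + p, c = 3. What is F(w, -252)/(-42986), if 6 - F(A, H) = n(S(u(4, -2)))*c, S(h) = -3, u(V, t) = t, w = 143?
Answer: 6/21493 ≈ 0.00027916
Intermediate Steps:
n(p) = p + p² (n(p) = (p² + 0) + p = p² + p = p + p²)
F(A, H) = -12 (F(A, H) = 6 - (-3*(1 - 3))*3 = 6 - (-3*(-2))*3 = 6 - 6*3 = 6 - 1*18 = 6 - 18 = -12)
F(w, -252)/(-42986) = -12/(-42986) = -12*(-1/42986) = 6/21493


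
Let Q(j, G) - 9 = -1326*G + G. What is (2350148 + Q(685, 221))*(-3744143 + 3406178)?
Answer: -695306209380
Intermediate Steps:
Q(j, G) = 9 - 1325*G (Q(j, G) = 9 + (-1326*G + G) = 9 - 1325*G)
(2350148 + Q(685, 221))*(-3744143 + 3406178) = (2350148 + (9 - 1325*221))*(-3744143 + 3406178) = (2350148 + (9 - 292825))*(-337965) = (2350148 - 292816)*(-337965) = 2057332*(-337965) = -695306209380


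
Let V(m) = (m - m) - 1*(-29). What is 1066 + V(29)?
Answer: 1095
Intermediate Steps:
V(m) = 29 (V(m) = 0 + 29 = 29)
1066 + V(29) = 1066 + 29 = 1095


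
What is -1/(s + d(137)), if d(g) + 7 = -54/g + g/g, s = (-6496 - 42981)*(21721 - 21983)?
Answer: -137/1775926562 ≈ -7.7143e-8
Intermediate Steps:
s = 12962974 (s = -49477*(-262) = 12962974)
d(g) = -6 - 54/g (d(g) = -7 + (-54/g + g/g) = -7 + (-54/g + 1) = -7 + (1 - 54/g) = -6 - 54/g)
-1/(s + d(137)) = -1/(12962974 + (-6 - 54/137)) = -1/(12962974 - 876/137) = -1/1775926562/137 = -1*137/1775926562 = -137/1775926562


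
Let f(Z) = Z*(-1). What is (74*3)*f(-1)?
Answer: 222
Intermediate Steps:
f(Z) = -Z
(74*3)*f(-1) = (74*3)*(-1*(-1)) = 222*1 = 222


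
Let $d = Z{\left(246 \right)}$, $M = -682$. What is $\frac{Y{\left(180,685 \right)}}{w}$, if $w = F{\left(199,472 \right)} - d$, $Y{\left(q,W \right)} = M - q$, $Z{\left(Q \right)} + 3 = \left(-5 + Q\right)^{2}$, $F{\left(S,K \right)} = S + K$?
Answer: $\frac{862}{57407} \approx 0.015016$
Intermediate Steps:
$F{\left(S,K \right)} = K + S$
$Z{\left(Q \right)} = -3 + \left(-5 + Q\right)^{2}$
$d = 58078$ ($d = -3 + \left(-5 + 246\right)^{2} = -3 + 241^{2} = -3 + 58081 = 58078$)
$Y{\left(q,W \right)} = -682 - q$
$w = -57407$ ($w = \left(472 + 199\right) - 58078 = 671 - 58078 = -57407$)
$\frac{Y{\left(180,685 \right)}}{w} = \frac{-682 - 180}{-57407} = \left(-682 - 180\right) \left(- \frac{1}{57407}\right) = \left(-862\right) \left(- \frac{1}{57407}\right) = \frac{862}{57407}$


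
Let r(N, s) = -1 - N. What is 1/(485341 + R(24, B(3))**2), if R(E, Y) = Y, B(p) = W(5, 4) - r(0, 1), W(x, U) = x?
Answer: 1/485377 ≈ 2.0603e-6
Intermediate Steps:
B(p) = 6 (B(p) = 5 - (-1 - 1*0) = 5 - (-1 + 0) = 5 - 1*(-1) = 5 + 1 = 6)
1/(485341 + R(24, B(3))**2) = 1/(485341 + 6**2) = 1/(485341 + 36) = 1/485377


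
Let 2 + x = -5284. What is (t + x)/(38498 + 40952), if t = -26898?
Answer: -16092/39725 ≈ -0.40509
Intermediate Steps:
x = -5286 (x = -2 - 5284 = -5286)
(t + x)/(38498 + 40952) = (-26898 - 5286)/(38498 + 40952) = -32184/79450 = -32184*1/79450 = -16092/39725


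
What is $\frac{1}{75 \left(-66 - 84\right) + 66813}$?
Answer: $\frac{1}{55563} \approx 1.7998 \cdot 10^{-5}$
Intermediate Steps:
$\frac{1}{75 \left(-66 - 84\right) + 66813} = \frac{1}{75 \left(-150\right) + 66813} = \frac{1}{-11250 + 66813} = \frac{1}{55563}$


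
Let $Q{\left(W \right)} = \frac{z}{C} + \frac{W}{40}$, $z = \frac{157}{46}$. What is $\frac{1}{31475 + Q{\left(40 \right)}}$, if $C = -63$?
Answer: $\frac{2898}{91217291} \approx 3.177 \cdot 10^{-5}$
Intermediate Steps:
$z = \frac{157}{46}$ ($z = 157 \cdot \frac{1}{46} = \frac{157}{46} \approx 3.413$)
$Q{\left(W \right)} = - \frac{157}{2898} + \frac{W}{40}$ ($Q{\left(W \right)} = \frac{157}{46 \left(-63\right)} + \frac{W}{40} = \frac{157}{46} \left(- \frac{1}{63}\right) + W \frac{1}{40} = - \frac{157}{2898} + \frac{W}{40}$)
$\frac{1}{31475 + Q{\left(40 \right)}} = \frac{1}{31475 + \left(- \frac{157}{2898} + \frac{1}{40} \cdot 40\right)} = \frac{1}{31475 + \left(- \frac{157}{2898} + 1\right)} = \frac{1}{31475 + \frac{2741}{2898}} = \frac{1}{\frac{91217291}{2898}} = \frac{2898}{91217291}$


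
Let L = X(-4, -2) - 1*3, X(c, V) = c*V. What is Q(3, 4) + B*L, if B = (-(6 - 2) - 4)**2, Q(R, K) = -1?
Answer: 319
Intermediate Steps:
B = 64 (B = (-1*4 - 4)**2 = (-4 - 4)**2 = (-8)**2 = 64)
X(c, V) = V*c
L = 5 (L = -2*(-4) - 1*3 = 8 - 3 = 5)
Q(3, 4) + B*L = -1 + 64*5 = -1 + 320 = 319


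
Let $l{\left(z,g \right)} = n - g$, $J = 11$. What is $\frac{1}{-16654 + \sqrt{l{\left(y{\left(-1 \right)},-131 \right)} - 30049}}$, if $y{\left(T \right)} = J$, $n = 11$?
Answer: $- \frac{16654}{277385623} - \frac{3 i \sqrt{3323}}{277385623} \approx -6.0039 \cdot 10^{-5} - 6.2345 \cdot 10^{-7} i$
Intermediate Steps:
$y{\left(T \right)} = 11$
$l{\left(z,g \right)} = 11 - g$
$\frac{1}{-16654 + \sqrt{l{\left(y{\left(-1 \right)},-131 \right)} - 30049}} = \frac{1}{-16654 + \sqrt{\left(11 - -131\right) - 30049}} = \frac{1}{-16654 + \sqrt{\left(11 + 131\right) - 30049}} = \frac{1}{-16654 + \sqrt{142 - 30049}} = \frac{1}{-16654 + \sqrt{-29907}} = \frac{1}{-16654 + 3 i \sqrt{3323}}$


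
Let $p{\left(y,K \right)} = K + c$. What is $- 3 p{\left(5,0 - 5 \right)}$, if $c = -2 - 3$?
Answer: $30$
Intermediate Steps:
$c = -5$
$p{\left(y,K \right)} = -5 + K$ ($p{\left(y,K \right)} = K - 5 = -5 + K$)
$- 3 p{\left(5,0 - 5 \right)} = - 3 \left(-5 + \left(0 - 5\right)\right) = - 3 \left(-5 - 5\right) = \left(-3\right) \left(-10\right) = 30$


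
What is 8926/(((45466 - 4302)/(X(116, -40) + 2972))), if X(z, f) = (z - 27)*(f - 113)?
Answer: -47508635/20582 ≈ -2308.3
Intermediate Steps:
X(z, f) = (-113 + f)*(-27 + z) (X(z, f) = (-27 + z)*(-113 + f) = (-113 + f)*(-27 + z))
8926/(((45466 - 4302)/(X(116, -40) + 2972))) = 8926/(((45466 - 4302)/((3051 - 113*116 - 27*(-40) - 40*116) + 2972))) = 8926/((41164/((3051 - 13108 + 1080 - 4640) + 2972))) = 8926/((41164/(-13617 + 2972))) = 8926/((41164/(-10645))) = 8926/((41164*(-1/10645))) = 8926/(-41164/10645) = 8926*(-10645/41164) = -47508635/20582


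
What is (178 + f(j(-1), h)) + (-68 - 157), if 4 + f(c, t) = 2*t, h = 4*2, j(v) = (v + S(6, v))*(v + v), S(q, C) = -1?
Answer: -35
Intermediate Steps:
j(v) = 2*v*(-1 + v) (j(v) = (v - 1)*(v + v) = (-1 + v)*(2*v) = 2*v*(-1 + v))
h = 8
f(c, t) = -4 + 2*t
(178 + f(j(-1), h)) + (-68 - 157) = (178 + (-4 + 2*8)) + (-68 - 157) = (178 + (-4 + 16)) - 225 = (178 + 12) - 225 = 190 - 225 = -35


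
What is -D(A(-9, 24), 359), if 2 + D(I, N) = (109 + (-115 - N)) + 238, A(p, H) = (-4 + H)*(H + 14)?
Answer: 129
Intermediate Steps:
A(p, H) = (-4 + H)*(14 + H)
D(I, N) = 230 - N (D(I, N) = -2 + ((109 + (-115 - N)) + 238) = -2 + ((-6 - N) + 238) = -2 + (232 - N) = 230 - N)
-D(A(-9, 24), 359) = -(230 - 1*359) = -(230 - 359) = -1*(-129) = 129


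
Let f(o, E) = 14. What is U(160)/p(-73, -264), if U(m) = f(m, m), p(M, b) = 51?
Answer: 14/51 ≈ 0.27451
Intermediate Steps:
U(m) = 14
U(160)/p(-73, -264) = 14/51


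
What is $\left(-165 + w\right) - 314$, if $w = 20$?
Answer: $-459$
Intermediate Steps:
$\left(-165 + w\right) - 314 = \left(-165 + 20\right) - 314 = -145 - 314 = -459$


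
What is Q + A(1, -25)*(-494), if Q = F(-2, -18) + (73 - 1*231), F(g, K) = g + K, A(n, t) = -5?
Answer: 2292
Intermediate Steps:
F(g, K) = K + g
Q = -178 (Q = (-18 - 2) + (73 - 1*231) = -20 + (73 - 231) = -20 - 158 = -178)
Q + A(1, -25)*(-494) = -178 - 5*(-494) = -178 + 2470 = 2292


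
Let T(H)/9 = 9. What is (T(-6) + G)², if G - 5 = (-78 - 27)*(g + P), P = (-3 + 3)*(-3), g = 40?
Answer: 16924996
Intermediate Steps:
T(H) = 81 (T(H) = 9*9 = 81)
P = 0 (P = 0*(-3) = 0)
G = -4195 (G = 5 + (-78 - 27)*(40 + 0) = 5 - 105*40 = 5 - 4200 = -4195)
(T(-6) + G)² = (81 - 4195)² = (-4114)² = 16924996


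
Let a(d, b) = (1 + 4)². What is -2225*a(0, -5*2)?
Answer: -55625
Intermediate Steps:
a(d, b) = 25 (a(d, b) = 5² = 25)
-2225*a(0, -5*2) = -2225*25 = -55625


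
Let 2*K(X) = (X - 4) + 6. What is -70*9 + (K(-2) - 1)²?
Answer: -629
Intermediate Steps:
K(X) = 1 + X/2 (K(X) = ((X - 4) + 6)/2 = ((-4 + X) + 6)/2 = (2 + X)/2 = 1 + X/2)
-70*9 + (K(-2) - 1)² = -70*9 + ((1 + (½)*(-2)) - 1)² = -630 + ((1 - 1) - 1)² = -630 + (0 - 1)² = -630 + (-1)² = -630 + 1 = -629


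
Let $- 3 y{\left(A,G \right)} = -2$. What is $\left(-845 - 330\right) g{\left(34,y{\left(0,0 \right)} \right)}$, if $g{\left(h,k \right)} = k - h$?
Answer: $\frac{117500}{3} \approx 39167.0$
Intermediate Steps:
$y{\left(A,G \right)} = \frac{2}{3}$ ($y{\left(A,G \right)} = \left(- \frac{1}{3}\right) \left(-2\right) = \frac{2}{3}$)
$\left(-845 - 330\right) g{\left(34,y{\left(0,0 \right)} \right)} = \left(-845 - 330\right) \left(\frac{2}{3} - 34\right) = - 1175 \left(\frac{2}{3} - 34\right) = \left(-1175\right) \left(- \frac{100}{3}\right) = \frac{117500}{3}$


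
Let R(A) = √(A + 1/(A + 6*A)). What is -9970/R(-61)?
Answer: 4985*I*√173789/1628 ≈ 1276.5*I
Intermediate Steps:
R(A) = √(A + 1/(7*A))
-9970/R(-61) = -9970*7/√(7/(-61) + 49*(-61)) = -9970*7/√(7*(-1/61) - 2989) = -9970*7/√(-7/61 - 2989) = -9970*(-I*√173789/3256) = -(-4985)*I*√173789/1628 = 4985*I*√173789/1628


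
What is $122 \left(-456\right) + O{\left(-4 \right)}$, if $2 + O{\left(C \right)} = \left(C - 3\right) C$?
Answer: $-55606$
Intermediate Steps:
$O{\left(C \right)} = -2 + C \left(-3 + C\right)$ ($O{\left(C \right)} = -2 + \left(C - 3\right) C = -2 + \left(-3 + C\right) C = -2 + C \left(-3 + C\right)$)
$122 \left(-456\right) + O{\left(-4 \right)} = 122 \left(-456\right) - \left(-10 - 16\right) = -55632 + \left(-2 + 16 + 12\right) = -55632 + 26 = -55606$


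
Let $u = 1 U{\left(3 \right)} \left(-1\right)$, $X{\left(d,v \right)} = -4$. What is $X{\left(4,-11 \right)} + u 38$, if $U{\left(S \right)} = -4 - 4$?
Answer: $300$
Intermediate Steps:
$U{\left(S \right)} = -8$
$u = 8$ ($u = 1 \left(-8\right) \left(-1\right) = \left(-8\right) \left(-1\right) = 8$)
$X{\left(4,-11 \right)} + u 38 = -4 + 8 \cdot 38 = -4 + 304 = 300$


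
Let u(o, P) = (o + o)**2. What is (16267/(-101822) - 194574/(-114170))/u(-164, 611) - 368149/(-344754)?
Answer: 2349171395517314827/2199857523637011840 ≈ 1.0679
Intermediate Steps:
u(o, P) = 4*o**2 (u(o, P) = (2*o)**2 = 4*o**2)
(16267/(-101822) - 194574/(-114170))/u(-164, 611) - 368149/(-344754) = (16267/(-101822) - 194574/(-114170))/((4*(-164)**2)) - 368149/(-344754) = (16267*(-1/101822) - 194574*(-1/114170))/((4*26896)) - 368149*(-1/344754) = (-16267/101822 + 97287/57085)/107584 + 368149/344754 = (183211331/118622630)*(1/107584) + 368149/344754 = 183211331/12761897025920 + 368149/344754 = 2349171395517314827/2199857523637011840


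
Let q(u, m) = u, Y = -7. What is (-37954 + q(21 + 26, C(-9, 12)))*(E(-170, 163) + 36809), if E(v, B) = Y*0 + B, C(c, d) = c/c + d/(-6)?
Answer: -1401497604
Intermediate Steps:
C(c, d) = 1 - d/6 (C(c, d) = 1 + d*(-⅙) = 1 - d/6)
E(v, B) = B (E(v, B) = -7*0 + B = 0 + B = B)
(-37954 + q(21 + 26, C(-9, 12)))*(E(-170, 163) + 36809) = (-37954 + (21 + 26))*(163 + 36809) = (-37954 + 47)*36972 = -37907*36972 = -1401497604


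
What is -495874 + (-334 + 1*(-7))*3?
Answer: -496897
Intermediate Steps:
-495874 + (-334 + 1*(-7))*3 = -495874 + (-334 - 7)*3 = -495874 - 341*3 = -495874 - 1023 = -496897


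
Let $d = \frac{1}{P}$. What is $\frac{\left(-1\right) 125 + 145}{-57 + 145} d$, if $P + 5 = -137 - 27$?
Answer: $- \frac{5}{3718} \approx -0.0013448$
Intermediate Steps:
$P = -169$ ($P = -5 - 164 = -169$)
$d = - \frac{1}{169}$ ($d = \frac{1}{-169} = - \frac{1}{169} \approx -0.0059172$)
$\frac{\left(-1\right) 125 + 145}{-57 + 145} d = \frac{\left(-1\right) 125 + 145}{-57 + 145} \left(- \frac{1}{169}\right) = \frac{-125 + 145}{88} \left(- \frac{1}{169}\right) = 20 \cdot \frac{1}{88} \left(- \frac{1}{169}\right) = \frac{5}{22} \left(- \frac{1}{169}\right) = - \frac{5}{3718}$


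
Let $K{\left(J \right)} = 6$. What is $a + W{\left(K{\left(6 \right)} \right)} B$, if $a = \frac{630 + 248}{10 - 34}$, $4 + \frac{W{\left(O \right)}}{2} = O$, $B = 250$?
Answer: $\frac{11561}{12} \approx 963.42$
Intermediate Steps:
$W{\left(O \right)} = -8 + 2 O$
$a = - \frac{439}{12}$ ($a = \frac{878}{-24} = 878 \left(- \frac{1}{24}\right) = - \frac{439}{12} \approx -36.583$)
$a + W{\left(K{\left(6 \right)} \right)} B = - \frac{439}{12} + \left(-8 + 2 \cdot 6\right) 250 = - \frac{439}{12} + \left(-8 + 12\right) 250 = - \frac{439}{12} + 4 \cdot 250 = - \frac{439}{12} + 1000 = \frac{11561}{12}$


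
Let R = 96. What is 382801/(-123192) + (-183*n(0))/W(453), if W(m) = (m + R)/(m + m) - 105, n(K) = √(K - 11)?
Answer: -382801/123192 + 18422*I*√11/10509 ≈ -3.1074 + 5.814*I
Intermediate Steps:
n(K) = √(-11 + K)
W(m) = -105 + (96 + m)/(2*m) (W(m) = (m + 96)/(m + m) - 105 = (96 + m)/((2*m)) - 105 = (96 + m)*(1/(2*m)) - 105 = (96 + m)/(2*m) - 105 = -105 + (96 + m)/(2*m))
382801/(-123192) + (-183*n(0))/W(453) = 382801/(-123192) + (-183*√(-11 + 0))/(-209/2 + 48/453) = 382801*(-1/123192) + (-183*I*√11)/(-209/2 + 48*(1/453)) = -382801/123192 + (-183*I*√11)/(-209/2 + 16/151) = -382801/123192 + (-183*I*√11)/(-31527/302) = -382801/123192 - 183*I*√11*(-302/31527) = -382801/123192 + 18422*I*√11/10509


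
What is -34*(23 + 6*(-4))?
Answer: 34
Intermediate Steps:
-34*(23 + 6*(-4)) = -34*(23 - 24) = -34*(-1) = 34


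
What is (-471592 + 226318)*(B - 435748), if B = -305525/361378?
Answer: 191204495686053/1789 ≈ 1.0688e+11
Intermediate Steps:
B = -3025/3578 (B = -305525*1/361378 = -3025/3578 ≈ -0.84544)
(-471592 + 226318)*(B - 435748) = (-471592 + 226318)*(-3025/3578 - 435748) = -245274*(-1559109369/3578) = 191204495686053/1789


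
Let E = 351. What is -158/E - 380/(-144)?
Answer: 3073/1404 ≈ 2.1887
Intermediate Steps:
-158/E - 380/(-144) = -158/351 - 380/(-144) = -158*1/351 - 380*(-1/144) = -158/351 + 95/36 = 3073/1404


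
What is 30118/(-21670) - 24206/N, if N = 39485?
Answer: -3115915/1555709 ≈ -2.0029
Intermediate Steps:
30118/(-21670) - 24206/N = 30118/(-21670) - 24206/39485 = 30118*(-1/21670) - 24206*1/39485 = -1369/985 - 24206/39485 = -3115915/1555709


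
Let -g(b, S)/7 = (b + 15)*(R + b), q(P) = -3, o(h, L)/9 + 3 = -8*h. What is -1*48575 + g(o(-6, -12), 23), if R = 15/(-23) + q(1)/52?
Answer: -369919210/299 ≈ -1.2372e+6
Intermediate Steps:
o(h, L) = -27 - 72*h (o(h, L) = -27 + 9*(-8*h) = -27 - 72*h)
R = -849/1196 (R = 15/(-23) - 3/52 = 15*(-1/23) - 3*1/52 = -15/23 - 3/52 = -849/1196 ≈ -0.70987)
g(b, S) = -7*(15 + b)*(-849/1196 + b) (g(b, S) = -7*(b + 15)*(-849/1196 + b) = -7*(15 + b)*(-849/1196 + b))
-1*48575 + g(o(-6, -12), 23) = -1*48575 + (89145/1196 - 7*(-27 - 72*(-6))² - 119637*(-27 - 72*(-6))/1196) = -48575 + (89145/1196 - 7*(-27 + 432)² - 119637*(-27 + 432)/1196) = -48575 + (89145/1196 - 7*405² - 119637/1196*405) = -48575 + (89145/1196 - 7*164025 - 48452985/1196) = -48575 + (89145/1196 - 1148175 - 48452985/1196) = -48575 - 355395285/299 = -369919210/299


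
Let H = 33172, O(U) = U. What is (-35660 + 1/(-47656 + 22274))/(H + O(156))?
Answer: -905122121/845931296 ≈ -1.0700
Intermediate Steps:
(-35660 + 1/(-47656 + 22274))/(H + O(156)) = (-35660 + 1/(-47656 + 22274))/(33172 + 156) = (-35660 + 1/(-25382))/33328 = (-35660 - 1/25382)*(1/33328) = -905122121/25382*1/33328 = -905122121/845931296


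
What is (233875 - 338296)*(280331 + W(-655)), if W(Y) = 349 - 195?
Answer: -29288524185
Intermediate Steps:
W(Y) = 154
(233875 - 338296)*(280331 + W(-655)) = (233875 - 338296)*(280331 + 154) = -104421*280485 = -29288524185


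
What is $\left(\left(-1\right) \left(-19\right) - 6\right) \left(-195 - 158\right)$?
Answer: $-4589$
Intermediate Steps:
$\left(\left(-1\right) \left(-19\right) - 6\right) \left(-195 - 158\right) = \left(19 - 6\right) \left(-195 - 158\right) = 13 \left(-353\right) = -4589$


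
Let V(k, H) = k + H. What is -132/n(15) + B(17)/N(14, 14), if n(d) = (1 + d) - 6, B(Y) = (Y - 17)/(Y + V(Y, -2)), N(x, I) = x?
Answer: -66/5 ≈ -13.200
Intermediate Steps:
V(k, H) = H + k
B(Y) = (-17 + Y)/(-2 + 2*Y) (B(Y) = (Y - 17)/(Y + (-2 + Y)) = (-17 + Y)/(-2 + 2*Y))
n(d) = -5 + d
-132/n(15) + B(17)/N(14, 14) = -132/(-5 + 15) + ((-17 + 17)/(2*(-1 + 17)))/14 = -132/10 + ((1/2)*0/16)*(1/14) = -132*1/10 + ((1/2)*(1/16)*0)*(1/14) = -66/5 + 0*(1/14) = -66/5 + 0 = -66/5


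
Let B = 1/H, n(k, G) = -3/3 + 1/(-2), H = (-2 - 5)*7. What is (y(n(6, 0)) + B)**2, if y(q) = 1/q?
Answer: 10201/21609 ≈ 0.47207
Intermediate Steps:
H = -49 (H = -7*7 = -49)
n(k, G) = -3/2 (n(k, G) = -3*1/3 + 1*(-1/2) = -1 - 1/2 = -3/2)
B = -1/49 (B = 1/(-49) = -1/49 ≈ -0.020408)
(y(n(6, 0)) + B)**2 = (1/(-3/2) - 1/49)**2 = (-2/3 - 1/49)**2 = (-101/147)**2 = 10201/21609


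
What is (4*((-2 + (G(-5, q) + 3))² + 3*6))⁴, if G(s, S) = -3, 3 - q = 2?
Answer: 59969536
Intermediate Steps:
q = 1 (q = 3 - 1*2 = 3 - 2 = 1)
(4*((-2 + (G(-5, q) + 3))² + 3*6))⁴ = (4*((-2 + (-3 + 3))² + 3*6))⁴ = (4*((-2 + 0)² + 18))⁴ = (4*((-2)² + 18))⁴ = (4*(4 + 18))⁴ = (4*22)⁴ = 88⁴ = 59969536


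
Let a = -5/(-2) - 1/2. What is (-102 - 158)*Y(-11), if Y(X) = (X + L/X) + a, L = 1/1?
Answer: 26000/11 ≈ 2363.6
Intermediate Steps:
L = 1 (L = 1*1 = 1)
a = 2 (a = -5*(-½) - 1*½ = 5/2 - ½ = 2)
Y(X) = 2 + X + 1/X (Y(X) = (X + 1/X) + 2 = 2 + X + 1/X)
(-102 - 158)*Y(-11) = (-102 - 158)*(2 - 11 + 1/(-11)) = -260*(2 - 11 - 1/11) = -260*(-100/11) = 26000/11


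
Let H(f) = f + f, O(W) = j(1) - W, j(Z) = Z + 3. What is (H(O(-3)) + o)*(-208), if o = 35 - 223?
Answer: 36192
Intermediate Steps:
j(Z) = 3 + Z
O(W) = 4 - W (O(W) = (3 + 1) - W = 4 - W)
H(f) = 2*f
o = -188
(H(O(-3)) + o)*(-208) = (2*(4 - 1*(-3)) - 188)*(-208) = (2*(4 + 3) - 188)*(-208) = (2*7 - 188)*(-208) = (14 - 188)*(-208) = -174*(-208) = 36192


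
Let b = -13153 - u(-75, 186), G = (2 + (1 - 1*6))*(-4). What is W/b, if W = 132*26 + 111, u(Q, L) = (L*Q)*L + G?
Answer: 3543/2581535 ≈ 0.0013724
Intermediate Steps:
G = 12 (G = (2 + (1 - 6))*(-4) = (2 - 5)*(-4) = -3*(-4) = 12)
u(Q, L) = 12 + Q*L² (u(Q, L) = (L*Q)*L + 12 = Q*L² + 12 = 12 + Q*L²)
b = 2581535 (b = -13153 - (12 - 75*186²) = -13153 - (12 - 75*34596) = -13153 - (12 - 2594700) = -13153 - 1*(-2594688) = -13153 + 2594688 = 2581535)
W = 3543 (W = 3432 + 111 = 3543)
W/b = 3543/2581535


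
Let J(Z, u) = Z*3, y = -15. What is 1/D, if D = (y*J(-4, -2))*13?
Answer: 1/2340 ≈ 0.00042735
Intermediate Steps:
J(Z, u) = 3*Z
D = 2340 (D = -45*(-4)*13 = -15*(-12)*13 = 180*13 = 2340)
1/D = 1/2340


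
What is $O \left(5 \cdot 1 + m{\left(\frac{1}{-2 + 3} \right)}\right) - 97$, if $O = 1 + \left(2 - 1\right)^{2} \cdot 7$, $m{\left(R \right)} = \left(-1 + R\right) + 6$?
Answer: $-9$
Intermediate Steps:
$m{\left(R \right)} = 5 + R$
$O = 8$ ($O = 1 + 1^{2} \cdot 7 = 1 + 1 \cdot 7 = 1 + 7 = 8$)
$O \left(5 \cdot 1 + m{\left(\frac{1}{-2 + 3} \right)}\right) - 97 = 8 \left(5 \cdot 1 + \left(5 + \frac{1}{-2 + 3}\right)\right) - 97 = 8 \left(5 + \left(5 + 1^{-1}\right)\right) - 97 = 8 \left(5 + \left(5 + 1\right)\right) - 97 = 8 \left(5 + 6\right) - 97 = 8 \cdot 11 - 97 = 88 - 97 = -9$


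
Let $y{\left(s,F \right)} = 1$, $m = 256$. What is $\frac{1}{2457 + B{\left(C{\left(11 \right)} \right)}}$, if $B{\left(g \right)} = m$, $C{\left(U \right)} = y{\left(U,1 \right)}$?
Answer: $\frac{1}{2713} \approx 0.0003686$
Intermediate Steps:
$C{\left(U \right)} = 1$
$B{\left(g \right)} = 256$
$\frac{1}{2457 + B{\left(C{\left(11 \right)} \right)}} = \frac{1}{2457 + 256} = \frac{1}{2713}$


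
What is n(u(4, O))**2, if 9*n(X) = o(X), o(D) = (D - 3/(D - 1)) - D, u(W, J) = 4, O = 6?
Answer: 1/81 ≈ 0.012346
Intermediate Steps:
o(D) = -3/(-1 + D) (o(D) = (D - 3/(-1 + D)) - D = -3/(-1 + D))
n(X) = -1/(3*(-1 + X)) (n(X) = (-3/(-1 + X))/9 = -1/(3*(-1 + X)))
n(u(4, O))**2 = (-1/(-3 + 3*4))**2 = (-1/(-3 + 12))**2 = (-1/9)**2 = 1/81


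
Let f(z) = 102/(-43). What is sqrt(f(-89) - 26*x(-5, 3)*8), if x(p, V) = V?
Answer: 67*I*sqrt(258)/43 ≈ 25.027*I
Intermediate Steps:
f(z) = -102/43 (f(z) = 102*(-1/43) = -102/43)
sqrt(f(-89) - 26*x(-5, 3)*8) = sqrt(-102/43 - 26*3*8) = sqrt(-102/43 - 78*8) = sqrt(-102/43 - 624) = sqrt(-26934/43) = 67*I*sqrt(258)/43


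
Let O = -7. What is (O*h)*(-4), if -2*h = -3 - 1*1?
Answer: 56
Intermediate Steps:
h = 2 (h = -(-3 - 1*1)/2 = -(-3 - 1)/2 = -½*(-4) = 2)
(O*h)*(-4) = -7*2*(-4) = -14*(-4) = 56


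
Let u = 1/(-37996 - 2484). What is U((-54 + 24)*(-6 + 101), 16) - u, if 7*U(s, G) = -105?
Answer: -607199/40480 ≈ -15.000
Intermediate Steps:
U(s, G) = -15 (U(s, G) = (1/7)*(-105) = -15)
u = -1/40480 (u = 1/(-40480) = -1/40480 ≈ -2.4704e-5)
U((-54 + 24)*(-6 + 101), 16) - u = -15 - 1*(-1/40480) = -15 + 1/40480 = -607199/40480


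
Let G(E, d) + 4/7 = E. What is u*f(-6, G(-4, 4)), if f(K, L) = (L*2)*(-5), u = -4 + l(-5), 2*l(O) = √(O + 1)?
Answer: -1280/7 + 320*I/7 ≈ -182.86 + 45.714*I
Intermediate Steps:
l(O) = √(1 + O)/2 (l(O) = √(O + 1)/2 = √(1 + O)/2)
G(E, d) = -4/7 + E
u = -4 + I (u = -4 + √(1 - 5)/2 = -4 + √(-4)/2 = -4 + (2*I)/2 = -4 + I ≈ -4.0 + 1.0*I)
f(K, L) = -10*L (f(K, L) = (2*L)*(-5) = -10*L)
u*f(-6, G(-4, 4)) = (-4 + I)*(-10*(-4/7 - 4)) = (-4 + I)*(-10*(-32/7)) = (-4 + I)*(320/7) = -1280/7 + 320*I/7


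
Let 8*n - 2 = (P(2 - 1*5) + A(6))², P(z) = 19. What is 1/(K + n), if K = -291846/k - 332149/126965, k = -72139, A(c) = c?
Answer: 73273025080/5847519986077 ≈ 0.012531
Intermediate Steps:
K = 13093330679/9159128135 (K = -291846/(-72139) - 332149/126965 = -291846*(-1/72139) - 332149*1/126965 = 291846/72139 - 332149/126965 = 13093330679/9159128135 ≈ 1.4295)
n = 627/8 (n = ¼ + (19 + 6)²/8 = ¼ + (⅛)*25² = ¼ + (⅛)*625 = ¼ + 625/8 = 627/8 ≈ 78.375)
1/(K + n) = 1/(13093330679/9159128135 + 627/8) = 1/(5847519986077/73273025080) = 73273025080/5847519986077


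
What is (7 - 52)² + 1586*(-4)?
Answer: -4319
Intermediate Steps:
(7 - 52)² + 1586*(-4) = (-45)² - 6344 = 2025 - 6344 = -4319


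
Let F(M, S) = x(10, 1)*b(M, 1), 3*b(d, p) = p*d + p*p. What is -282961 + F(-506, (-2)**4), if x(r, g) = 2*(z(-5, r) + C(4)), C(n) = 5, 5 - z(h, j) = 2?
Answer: -856963/3 ≈ -2.8565e+5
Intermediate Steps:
z(h, j) = 3 (z(h, j) = 5 - 1*2 = 5 - 2 = 3)
b(d, p) = p**2/3 + d*p/3 (b(d, p) = (p*d + p*p)/3 = (d*p + p**2)/3 = (p**2 + d*p)/3 = p**2/3 + d*p/3)
x(r, g) = 16 (x(r, g) = 2*(3 + 5) = 2*8 = 16)
F(M, S) = 16/3 + 16*M/3 (F(M, S) = 16*((1/3)*1*(M + 1)) = 16*((1/3)*1*(1 + M)) = 16*(1/3 + M/3) = 16/3 + 16*M/3)
-282961 + F(-506, (-2)**4) = -282961 + (16/3 + (16/3)*(-506)) = -282961 + (16/3 - 8096/3) = -282961 - 8080/3 = -856963/3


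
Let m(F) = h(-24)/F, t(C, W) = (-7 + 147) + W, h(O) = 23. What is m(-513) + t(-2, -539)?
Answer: -204710/513 ≈ -399.04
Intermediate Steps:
t(C, W) = 140 + W
m(F) = 23/F
m(-513) + t(-2, -539) = 23/(-513) + (140 - 539) = 23*(-1/513) - 399 = -23/513 - 399 = -204710/513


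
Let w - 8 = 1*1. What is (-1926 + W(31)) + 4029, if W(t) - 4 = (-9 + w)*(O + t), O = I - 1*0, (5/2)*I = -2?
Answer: 2107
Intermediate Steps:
w = 9 (w = 8 + 1*1 = 8 + 1 = 9)
I = -⅘ (I = (⅖)*(-2) = -⅘ ≈ -0.80000)
O = -⅘ (O = -⅘ - 1*0 = -⅘ + 0 = -⅘ ≈ -0.80000)
W(t) = 4 (W(t) = 4 + (-9 + 9)*(-⅘ + t) = 4 + 0*(-⅘ + t) = 4 + 0 = 4)
(-1926 + W(31)) + 4029 = (-1926 + 4) + 4029 = -1922 + 4029 = 2107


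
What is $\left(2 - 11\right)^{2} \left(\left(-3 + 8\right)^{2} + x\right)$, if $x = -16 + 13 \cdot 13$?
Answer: $14418$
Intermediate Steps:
$x = 153$ ($x = -16 + 169 = 153$)
$\left(2 - 11\right)^{2} \left(\left(-3 + 8\right)^{2} + x\right) = \left(2 - 11\right)^{2} \left(\left(-3 + 8\right)^{2} + 153\right) = \left(-9\right)^{2} \left(5^{2} + 153\right) = 81 \left(25 + 153\right) = 81 \cdot 178 = 14418$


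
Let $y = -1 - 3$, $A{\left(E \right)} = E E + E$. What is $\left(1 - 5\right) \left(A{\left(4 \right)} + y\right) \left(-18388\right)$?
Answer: $1176832$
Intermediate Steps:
$A{\left(E \right)} = E + E^{2}$ ($A{\left(E \right)} = E^{2} + E = E + E^{2}$)
$y = -4$
$\left(1 - 5\right) \left(A{\left(4 \right)} + y\right) \left(-18388\right) = \left(1 - 5\right) \left(4 \left(1 + 4\right) - 4\right) \left(-18388\right) = \left(1 - 5\right) \left(4 \cdot 5 - 4\right) \left(-18388\right) = - 4 \left(20 - 4\right) \left(-18388\right) = \left(-4\right) 16 \left(-18388\right) = \left(-64\right) \left(-18388\right) = 1176832$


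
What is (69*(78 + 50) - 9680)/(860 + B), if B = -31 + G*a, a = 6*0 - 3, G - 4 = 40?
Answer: -848/697 ≈ -1.2166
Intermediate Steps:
G = 44 (G = 4 + 40 = 44)
a = -3 (a = 0 - 3 = -3)
B = -163 (B = -31 + 44*(-3) = -31 - 132 = -163)
(69*(78 + 50) - 9680)/(860 + B) = (69*(78 + 50) - 9680)/(860 - 163) = (69*128 - 9680)/697 = (8832 - 9680)*(1/697) = -848*1/697 = -848/697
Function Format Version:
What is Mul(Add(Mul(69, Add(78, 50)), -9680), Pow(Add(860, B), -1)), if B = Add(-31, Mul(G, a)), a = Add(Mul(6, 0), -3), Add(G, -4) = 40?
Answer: Rational(-848, 697) ≈ -1.2166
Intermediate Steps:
G = 44 (G = Add(4, 40) = 44)
a = -3 (a = Add(0, -3) = -3)
B = -163 (B = Add(-31, Mul(44, -3)) = Add(-31, -132) = -163)
Mul(Add(Mul(69, Add(78, 50)), -9680), Pow(Add(860, B), -1)) = Mul(Add(Mul(69, Add(78, 50)), -9680), Pow(Add(860, -163), -1)) = Mul(Add(Mul(69, 128), -9680), Pow(697, -1)) = Mul(Add(8832, -9680), Rational(1, 697)) = Mul(-848, Rational(1, 697)) = Rational(-848, 697)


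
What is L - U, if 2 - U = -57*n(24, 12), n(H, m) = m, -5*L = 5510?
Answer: -1788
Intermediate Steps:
L = -1102 (L = -⅕*5510 = -1102)
U = 686 (U = 2 - (-57)*12 = 2 - 1*(-684) = 2 + 684 = 686)
L - U = -1102 - 1*686 = -1102 - 686 = -1788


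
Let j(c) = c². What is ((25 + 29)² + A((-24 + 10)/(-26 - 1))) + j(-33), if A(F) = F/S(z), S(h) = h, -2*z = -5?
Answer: 540703/135 ≈ 4005.2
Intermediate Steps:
z = 5/2 (z = -½*(-5) = 5/2 ≈ 2.5000)
A(F) = 2*F/5 (A(F) = F/(5/2) = F*(⅖) = 2*F/5)
((25 + 29)² + A((-24 + 10)/(-26 - 1))) + j(-33) = ((25 + 29)² + 2*((-24 + 10)/(-26 - 1))/5) + (-33)² = (54² + 2*(-14/(-27))/5) + 1089 = (2916 + 2*(-14*(-1/27))/5) + 1089 = (2916 + (⅖)*(14/27)) + 1089 = (2916 + 28/135) + 1089 = 393688/135 + 1089 = 540703/135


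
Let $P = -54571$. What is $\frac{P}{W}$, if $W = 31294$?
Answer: $- \frac{54571}{31294} \approx -1.7438$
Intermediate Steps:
$\frac{P}{W} = - \frac{54571}{31294}$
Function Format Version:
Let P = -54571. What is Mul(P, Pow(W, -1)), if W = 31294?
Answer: Rational(-54571, 31294) ≈ -1.7438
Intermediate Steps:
Mul(P, Pow(W, -1)) = Mul(-54571, Pow(31294, -1)) = Mul(-54571, Rational(1, 31294)) = Rational(-54571, 31294)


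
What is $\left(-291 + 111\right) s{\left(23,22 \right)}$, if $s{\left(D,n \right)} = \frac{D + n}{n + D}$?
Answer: $-180$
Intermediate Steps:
$s{\left(D,n \right)} = 1$ ($s{\left(D,n \right)} = \frac{D + n}{D + n} = 1$)
$\left(-291 + 111\right) s{\left(23,22 \right)} = \left(-291 + 111\right) 1 = \left(-180\right) 1 = -180$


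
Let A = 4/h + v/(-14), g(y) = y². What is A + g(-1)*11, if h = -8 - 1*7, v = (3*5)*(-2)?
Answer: 1352/105 ≈ 12.876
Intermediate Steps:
v = -30 (v = 15*(-2) = -30)
h = -15 (h = -8 - 7 = -15)
A = 197/105 (A = 4/(-15) - 30/(-14) = 4*(-1/15) - 30*(-1/14) = -4/15 + 15/7 = 197/105 ≈ 1.8762)
A + g(-1)*11 = 197/105 + (-1)²*11 = 197/105 + 1*11 = 197/105 + 11 = 1352/105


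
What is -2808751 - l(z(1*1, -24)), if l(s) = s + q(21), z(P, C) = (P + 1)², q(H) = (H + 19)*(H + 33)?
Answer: -2810915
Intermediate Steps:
q(H) = (19 + H)*(33 + H)
z(P, C) = (1 + P)²
l(s) = 2160 + s (l(s) = s + (627 + 21² + 52*21) = s + (627 + 441 + 1092) = s + 2160 = 2160 + s)
-2808751 - l(z(1*1, -24)) = -2808751 - (2160 + (1 + 1*1)²) = -2808751 - (2160 + (1 + 1)²) = -2808751 - (2160 + 2²) = -2808751 - (2160 + 4) = -2808751 - 1*2164 = -2808751 - 2164 = -2810915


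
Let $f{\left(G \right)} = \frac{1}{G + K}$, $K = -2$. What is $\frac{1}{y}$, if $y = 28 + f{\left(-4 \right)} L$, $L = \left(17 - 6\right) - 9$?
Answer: $\frac{3}{83} \approx 0.036145$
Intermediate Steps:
$L = 2$ ($L = 11 - 9 = 2$)
$f{\left(G \right)} = \frac{1}{-2 + G}$ ($f{\left(G \right)} = \frac{1}{G - 2} = \frac{1}{-2 + G}$)
$y = \frac{83}{3}$ ($y = 28 + \frac{1}{-2 - 4} \cdot 2 = 28 + \frac{1}{-6} \cdot 2 = 28 - \frac{1}{3} = \frac{83}{3} \approx 27.667$)
$\frac{1}{y} = \frac{1}{\frac{83}{3}} = \frac{3}{83}$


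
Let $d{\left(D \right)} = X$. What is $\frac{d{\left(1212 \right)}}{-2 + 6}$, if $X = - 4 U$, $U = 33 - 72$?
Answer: $39$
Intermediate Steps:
$U = -39$ ($U = 33 - 72 = -39$)
$X = 156$ ($X = \left(-4\right) \left(-39\right) = 156$)
$d{\left(D \right)} = 156$
$\frac{d{\left(1212 \right)}}{-2 + 6} = \frac{1}{-2 + 6} \cdot 156 = \frac{1}{4} \cdot 156 = 39$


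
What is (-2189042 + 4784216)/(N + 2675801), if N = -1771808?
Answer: 865058/301331 ≈ 2.8708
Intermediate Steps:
(-2189042 + 4784216)/(N + 2675801) = (-2189042 + 4784216)/(-1771808 + 2675801) = 2595174/903993 = 2595174*(1/903993) = 865058/301331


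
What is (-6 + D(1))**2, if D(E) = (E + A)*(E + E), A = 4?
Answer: 16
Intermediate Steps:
D(E) = 2*E*(4 + E) (D(E) = (E + 4)*(E + E) = (4 + E)*(2*E) = 2*E*(4 + E))
(-6 + D(1))**2 = (-6 + 2*1*(4 + 1))**2 = (-6 + 2*1*5)**2 = (-6 + 10)**2 = 4**2 = 16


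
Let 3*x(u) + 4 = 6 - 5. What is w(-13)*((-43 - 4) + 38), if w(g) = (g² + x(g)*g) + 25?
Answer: -1863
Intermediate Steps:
x(u) = -1 (x(u) = -4/3 + (6 - 5)/3 = -4/3 + (⅓)*1 = -4/3 + ⅓ = -1)
w(g) = 25 + g² - g (w(g) = (g² - g) + 25 = 25 + g² - g)
w(-13)*((-43 - 4) + 38) = (25 + (-13)² - 1*(-13))*((-43 - 4) + 38) = (25 + 169 + 13)*(-47 + 38) = 207*(-9) = -1863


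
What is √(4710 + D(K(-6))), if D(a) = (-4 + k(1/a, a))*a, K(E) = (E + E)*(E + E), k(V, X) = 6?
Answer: 7*√102 ≈ 70.697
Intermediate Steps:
K(E) = 4*E² (K(E) = (2*E)*(2*E) = 4*E²)
D(a) = 2*a (D(a) = (-4 + 6)*a = 2*a)
√(4710 + D(K(-6))) = √(4710 + 2*(4*(-6)²)) = √(4710 + 2*(4*36)) = √(4710 + 2*144) = √(4710 + 288) = √4998 = 7*√102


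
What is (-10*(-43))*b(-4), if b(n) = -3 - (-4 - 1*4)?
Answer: 2150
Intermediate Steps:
b(n) = 5 (b(n) = -3 - (-4 - 4) = -3 - 1*(-8) = -3 + 8 = 5)
(-10*(-43))*b(-4) = -10*(-43)*5 = 430*5 = 2150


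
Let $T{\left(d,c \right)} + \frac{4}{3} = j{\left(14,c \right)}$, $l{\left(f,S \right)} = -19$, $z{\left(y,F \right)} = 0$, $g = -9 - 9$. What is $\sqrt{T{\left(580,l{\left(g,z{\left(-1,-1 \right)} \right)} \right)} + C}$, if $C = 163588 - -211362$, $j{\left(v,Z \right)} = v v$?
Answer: $\frac{\sqrt{3376302}}{3} \approx 612.49$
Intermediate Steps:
$j{\left(v,Z \right)} = v^{2}$
$g = -18$
$T{\left(d,c \right)} = \frac{584}{3}$ ($T{\left(d,c \right)} = - \frac{4}{3} + 14^{2} = - \frac{4}{3} + 196 = \frac{584}{3}$)
$C = 374950$ ($C = 163588 + 211362 = 374950$)
$\sqrt{T{\left(580,l{\left(g,z{\left(-1,-1 \right)} \right)} \right)} + C} = \sqrt{\frac{584}{3} + 374950} = \sqrt{\frac{1125434}{3}} = \frac{\sqrt{3376302}}{3}$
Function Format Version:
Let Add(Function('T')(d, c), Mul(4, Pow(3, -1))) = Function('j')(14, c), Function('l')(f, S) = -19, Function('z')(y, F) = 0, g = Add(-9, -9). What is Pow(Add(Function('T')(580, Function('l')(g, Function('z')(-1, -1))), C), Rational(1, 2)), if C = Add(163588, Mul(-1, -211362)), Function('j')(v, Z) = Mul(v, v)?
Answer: Mul(Rational(1, 3), Pow(3376302, Rational(1, 2))) ≈ 612.49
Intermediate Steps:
Function('j')(v, Z) = Pow(v, 2)
g = -18
Function('T')(d, c) = Rational(584, 3) (Function('T')(d, c) = Add(Rational(-4, 3), Pow(14, 2)) = Add(Rational(-4, 3), 196) = Rational(584, 3))
C = 374950 (C = Add(163588, 211362) = 374950)
Pow(Add(Function('T')(580, Function('l')(g, Function('z')(-1, -1))), C), Rational(1, 2)) = Pow(Add(Rational(584, 3), 374950), Rational(1, 2)) = Pow(Rational(1125434, 3), Rational(1, 2)) = Mul(Rational(1, 3), Pow(3376302, Rational(1, 2)))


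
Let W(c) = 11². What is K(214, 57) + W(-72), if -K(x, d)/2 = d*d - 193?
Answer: -5991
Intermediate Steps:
W(c) = 121
K(x, d) = 386 - 2*d² (K(x, d) = -2*(d*d - 193) = -2*(d² - 193) = -2*(-193 + d²) = 386 - 2*d²)
K(214, 57) + W(-72) = (386 - 2*57²) + 121 = (386 - 2*3249) + 121 = (386 - 6498) + 121 = -6112 + 121 = -5991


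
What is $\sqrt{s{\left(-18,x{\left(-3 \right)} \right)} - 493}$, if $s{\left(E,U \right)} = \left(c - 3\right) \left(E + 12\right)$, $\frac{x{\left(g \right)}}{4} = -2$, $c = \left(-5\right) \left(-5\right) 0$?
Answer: $5 i \sqrt{19} \approx 21.794 i$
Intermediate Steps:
$c = 0$ ($c = 25 \cdot 0 = 0$)
$x{\left(g \right)} = -8$ ($x{\left(g \right)} = 4 \left(-2\right) = -8$)
$s{\left(E,U \right)} = -36 - 3 E$ ($s{\left(E,U \right)} = \left(0 - 3\right) \left(E + 12\right) = - 3 \left(12 + E\right) = -36 - 3 E$)
$\sqrt{s{\left(-18,x{\left(-3 \right)} \right)} - 493} = \sqrt{\left(-36 - -54\right) - 493} = \sqrt{\left(-36 + 54\right) - 493} = \sqrt{18 - 493} = \sqrt{-475} = 5 i \sqrt{19}$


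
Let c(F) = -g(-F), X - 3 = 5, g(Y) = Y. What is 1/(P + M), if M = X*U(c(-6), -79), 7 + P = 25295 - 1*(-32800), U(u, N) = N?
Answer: 1/57456 ≈ 1.7405e-5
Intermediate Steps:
X = 8 (X = 3 + 5 = 8)
c(F) = F (c(F) = -(-1)*F = F)
P = 58088 (P = -7 + (25295 - 1*(-32800)) = -7 + (25295 + 32800) = -7 + 58095 = 58088)
M = -632 (M = 8*(-79) = -632)
1/(P + M) = 1/(58088 - 632) = 1/57456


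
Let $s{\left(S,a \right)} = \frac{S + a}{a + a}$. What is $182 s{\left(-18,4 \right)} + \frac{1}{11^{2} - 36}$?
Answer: $- \frac{54143}{170} \approx -318.49$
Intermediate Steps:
$s{\left(S,a \right)} = \frac{S + a}{2 a}$
$182 s{\left(-18,4 \right)} + \frac{1}{11^{2} - 36} = 182 \frac{-18 + 4}{2 \cdot 4} + \frac{1}{11^{2} - 36} = 182 \cdot \frac{1}{2} \cdot \frac{1}{4} \left(-14\right) + \frac{1}{121 - 36} = 182 \left(- \frac{7}{4}\right) + \frac{1}{85} = - \frac{637}{2} + \frac{1}{85} = - \frac{54143}{170}$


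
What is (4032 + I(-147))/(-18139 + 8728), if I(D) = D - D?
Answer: -1344/3137 ≈ -0.42843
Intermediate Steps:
I(D) = 0
(4032 + I(-147))/(-18139 + 8728) = (4032 + 0)/(-18139 + 8728) = 4032/(-9411) = 4032*(-1/9411) = -1344/3137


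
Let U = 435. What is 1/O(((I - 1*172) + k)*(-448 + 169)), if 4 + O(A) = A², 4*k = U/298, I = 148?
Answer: 1420864/61783791627833 ≈ 2.2997e-8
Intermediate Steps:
k = 435/1192 (k = (435/298)/4 = (435*(1/298))/4 = (¼)*(435/298) = 435/1192 ≈ 0.36493)
O(A) = -4 + A²
1/O(((I - 1*172) + k)*(-448 + 169)) = 1/(-4 + (((148 - 1*172) + 435/1192)*(-448 + 169))²) = 1/(-4 + (((148 - 172) + 435/1192)*(-279))²) = 1/(-4 + ((-24 + 435/1192)*(-279))²) = 1/(-4 + (-28173/1192*(-279))²) = 1/(-4 + (7860267/1192)²) = 1/(-4 + 61783797311289/1420864) = 1/(61783791627833/1420864) = 1420864/61783791627833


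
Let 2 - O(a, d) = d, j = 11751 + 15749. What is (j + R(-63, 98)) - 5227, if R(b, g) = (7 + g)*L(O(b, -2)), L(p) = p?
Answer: 22693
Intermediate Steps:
j = 27500
O(a, d) = 2 - d
R(b, g) = 28 + 4*g (R(b, g) = (7 + g)*(2 - 1*(-2)) = (7 + g)*(2 + 2) = (7 + g)*4 = 28 + 4*g)
(j + R(-63, 98)) - 5227 = (27500 + (28 + 4*98)) - 5227 = (27500 + (28 + 392)) - 5227 = (27500 + 420) - 5227 = 27920 - 5227 = 22693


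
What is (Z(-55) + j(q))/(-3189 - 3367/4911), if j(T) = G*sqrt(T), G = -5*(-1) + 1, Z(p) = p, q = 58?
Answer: 270105/15664546 - 14733*sqrt(58)/7832273 ≈ 0.0029173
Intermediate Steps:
G = 6 (G = 5 + 1 = 6)
j(T) = 6*sqrt(T)
(Z(-55) + j(q))/(-3189 - 3367/4911) = (-55 + 6*sqrt(58))/(-3189 - 3367/4911) = (-55 + 6*sqrt(58))/(-15664546/4911) = (-55 + 6*sqrt(58))*(-4911/15664546) = 270105/15664546 - 14733*sqrt(58)/7832273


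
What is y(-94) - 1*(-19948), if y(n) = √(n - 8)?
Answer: 19948 + I*√102 ≈ 19948.0 + 10.1*I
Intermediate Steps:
y(n) = √(-8 + n)
y(-94) - 1*(-19948) = √(-8 - 94) - 1*(-19948) = √(-102) + 19948 = I*√102 + 19948 = 19948 + I*√102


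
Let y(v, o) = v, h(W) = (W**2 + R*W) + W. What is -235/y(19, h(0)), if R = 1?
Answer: -235/19 ≈ -12.368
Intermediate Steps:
h(W) = W**2 + 2*W (h(W) = (W**2 + 1*W) + W = (W**2 + W) + W = (W + W**2) + W = W**2 + 2*W)
-235/y(19, h(0)) = -235/19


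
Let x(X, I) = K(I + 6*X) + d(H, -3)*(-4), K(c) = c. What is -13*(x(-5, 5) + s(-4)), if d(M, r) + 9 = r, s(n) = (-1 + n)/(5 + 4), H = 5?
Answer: -2626/9 ≈ -291.78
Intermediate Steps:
s(n) = -⅑ + n/9 (s(n) = (-1 + n)/9 = (-1 + n)*(⅑) = -⅑ + n/9)
d(M, r) = -9 + r
x(X, I) = 48 + I + 6*X (x(X, I) = (I + 6*X) + (-9 - 3)*(-4) = (I + 6*X) - 12*(-4) = (I + 6*X) + 48 = 48 + I + 6*X)
-13*(x(-5, 5) + s(-4)) = -13*((48 + 5 + 6*(-5)) + (-⅑ + (⅑)*(-4))) = -13*((48 + 5 - 30) + (-⅑ - 4/9)) = -13*(23 - 5/9) = -13*202/9 = -2626/9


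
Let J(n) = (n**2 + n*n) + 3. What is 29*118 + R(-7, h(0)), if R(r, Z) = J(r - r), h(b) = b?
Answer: 3425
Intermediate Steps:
J(n) = 3 + 2*n**2 (J(n) = (n**2 + n**2) + 3 = 2*n**2 + 3 = 3 + 2*n**2)
R(r, Z) = 3 (R(r, Z) = 3 + 2*(r - r)**2 = 3 + 2*0**2 = 3 + 2*0 = 3 + 0 = 3)
29*118 + R(-7, h(0)) = 29*118 + 3 = 3422 + 3 = 3425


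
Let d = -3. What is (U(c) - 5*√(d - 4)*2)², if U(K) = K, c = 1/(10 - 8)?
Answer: (1 - 20*I*√7)²/4 ≈ -699.75 - 26.458*I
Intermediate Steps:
c = ½ (c = 1/2 = ½ ≈ 0.50000)
(U(c) - 5*√(d - 4)*2)² = (½ - 5*√(-3 - 4)*2)² = (½ - 5*I*√7*2)² = (½ - 10*I*√7)²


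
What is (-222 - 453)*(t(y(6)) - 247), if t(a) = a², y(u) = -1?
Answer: 166050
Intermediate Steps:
(-222 - 453)*(t(y(6)) - 247) = (-222 - 453)*((-1)² - 247) = -675*(1 - 247) = -675*(-246) = 166050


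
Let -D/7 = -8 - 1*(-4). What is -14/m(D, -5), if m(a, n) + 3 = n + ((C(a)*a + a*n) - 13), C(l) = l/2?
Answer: -2/33 ≈ -0.060606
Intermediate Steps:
C(l) = l/2 (C(l) = l*(½) = l/2)
D = 28 (D = -7*(-8 - 1*(-4)) = -7*(-8 + 4) = -7*(-4) = 28)
m(a, n) = -16 + n + a²/2 + a*n (m(a, n) = -3 + (n + (((a/2)*a + a*n) - 13)) = -3 + (n + ((a²/2 + a*n) - 13)) = -3 + (n + (-13 + a²/2 + a*n)) = -3 + (-13 + n + a²/2 + a*n) = -16 + n + a²/2 + a*n)
-14/m(D, -5) = -14/(-16 - 5 + (½)*28² + 28*(-5)) = -14/(-16 - 5 + (½)*784 - 140) = -14/(-16 - 5 + 392 - 140) = -14/231 = -14*1/231 = -2/33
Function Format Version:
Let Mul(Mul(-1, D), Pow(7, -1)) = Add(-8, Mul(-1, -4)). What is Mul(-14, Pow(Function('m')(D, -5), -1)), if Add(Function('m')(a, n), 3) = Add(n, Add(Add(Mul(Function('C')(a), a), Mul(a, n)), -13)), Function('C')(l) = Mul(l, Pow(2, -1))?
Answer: Rational(-2, 33) ≈ -0.060606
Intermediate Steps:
Function('C')(l) = Mul(Rational(1, 2), l) (Function('C')(l) = Mul(l, Rational(1, 2)) = Mul(Rational(1, 2), l))
D = 28 (D = Mul(-7, Add(-8, Mul(-1, -4))) = Mul(-7, Add(-8, 4)) = Mul(-7, -4) = 28)
Function('m')(a, n) = Add(-16, n, Mul(Rational(1, 2), Pow(a, 2)), Mul(a, n)) (Function('m')(a, n) = Add(-3, Add(n, Add(Add(Mul(Mul(Rational(1, 2), a), a), Mul(a, n)), -13))) = Add(-3, Add(n, Add(Add(Mul(Rational(1, 2), Pow(a, 2)), Mul(a, n)), -13))) = Add(-3, Add(n, Add(-13, Mul(Rational(1, 2), Pow(a, 2)), Mul(a, n)))) = Add(-3, Add(-13, n, Mul(Rational(1, 2), Pow(a, 2)), Mul(a, n))) = Add(-16, n, Mul(Rational(1, 2), Pow(a, 2)), Mul(a, n)))
Mul(-14, Pow(Function('m')(D, -5), -1)) = Mul(-14, Pow(Add(-16, -5, Mul(Rational(1, 2), Pow(28, 2)), Mul(28, -5)), -1)) = Mul(-14, Pow(Add(-16, -5, Mul(Rational(1, 2), 784), -140), -1)) = Mul(-14, Pow(Add(-16, -5, 392, -140), -1)) = Mul(-14, Pow(231, -1)) = Mul(-14, Rational(1, 231)) = Rational(-2, 33)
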